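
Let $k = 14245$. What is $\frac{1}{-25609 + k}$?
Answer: $- \frac{1}{11364} \approx -8.7997 \cdot 10^{-5}$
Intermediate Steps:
$\frac{1}{-25609 + k} = \frac{1}{-25609 + 14245} = \frac{1}{-11364} = - \frac{1}{11364}$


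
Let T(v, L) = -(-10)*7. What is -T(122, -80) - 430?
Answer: -500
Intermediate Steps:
T(v, L) = 70 (T(v, L) = -1*(-70) = 70)
-T(122, -80) - 430 = -1*70 - 430 = -70 - 430 = -500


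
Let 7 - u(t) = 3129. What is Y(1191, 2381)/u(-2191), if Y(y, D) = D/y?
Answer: -2381/3718302 ≈ -0.00064035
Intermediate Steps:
u(t) = -3122 (u(t) = 7 - 1*3129 = 7 - 3129 = -3122)
Y(1191, 2381)/u(-2191) = (2381/1191)/(-3122) = (2381*(1/1191))*(-1/3122) = (2381/1191)*(-1/3122) = -2381/3718302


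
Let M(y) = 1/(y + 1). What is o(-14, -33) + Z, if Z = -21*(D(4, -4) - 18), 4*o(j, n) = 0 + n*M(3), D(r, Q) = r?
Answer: 4671/16 ≈ 291.94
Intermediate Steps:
M(y) = 1/(1 + y)
o(j, n) = n/16 (o(j, n) = (0 + n/(1 + 3))/4 = (0 + n/4)/4 = (n/4)/4 = n/16)
Z = 294 (Z = -21*(4 - 18) = -21*(-14) = 294)
o(-14, -33) + Z = (1/16)*(-33) + 294 = -33/16 + 294 = 4671/16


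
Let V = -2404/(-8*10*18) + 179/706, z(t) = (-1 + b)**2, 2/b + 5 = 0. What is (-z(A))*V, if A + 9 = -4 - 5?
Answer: -11974277/3177000 ≈ -3.7691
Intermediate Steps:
b = -2/5 (b = 2/(-5 + 0) = 2/(-5) = 2*(-1/5) = -2/5 ≈ -0.40000)
A = -18 (A = -9 + (-4 - 5) = -9 - 9 = -18)
z(t) = 49/25 (z(t) = (-1 - 2/5)**2 = (-7/5)**2 = 49/25)
V = 244373/127080 (V = -2404/((-80*18)) + 179*(1/706) = -2404/(-1440) + 179/706 = -2404*(-1/1440) + 179/706 = 601/360 + 179/706 = 244373/127080 ≈ 1.9230)
(-z(A))*V = -1*49/25*(244373/127080) = -49/25*244373/127080 = -11974277/3177000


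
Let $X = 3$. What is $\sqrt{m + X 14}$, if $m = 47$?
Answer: $\sqrt{89} \approx 9.434$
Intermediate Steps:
$\sqrt{m + X 14} = \sqrt{47 + 3 \cdot 14} = \sqrt{47 + 42} = \sqrt{89}$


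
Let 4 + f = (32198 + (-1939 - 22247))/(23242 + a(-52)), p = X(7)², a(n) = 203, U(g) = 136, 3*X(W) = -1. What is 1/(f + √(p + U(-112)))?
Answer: 23445/187757 ≈ 0.12487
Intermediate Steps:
X(W) = -⅓ (X(W) = (⅓)*(-1) = -⅓)
p = ⅑ (p = (-⅓)² = ⅑ ≈ 0.11111)
f = -85768/23445 (f = -4 + (32198 + (-1939 - 22247))/(23242 + 203) = -4 + (32198 - 24186)/23445 = -4 + 8012*(1/23445) = -4 + 8012/23445 = -85768/23445 ≈ -3.6583)
1/(f + √(p + U(-112))) = 1/(-85768/23445 + √(⅑ + 136)) = 1/(-85768/23445 + √(1225/9)) = 1/(-85768/23445 + 35/3) = 1/(187757/23445) = 23445/187757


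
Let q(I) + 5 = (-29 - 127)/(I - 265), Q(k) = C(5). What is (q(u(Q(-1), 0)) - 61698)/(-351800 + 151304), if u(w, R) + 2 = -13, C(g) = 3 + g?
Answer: 4319171/14034720 ≈ 0.30775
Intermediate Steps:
Q(k) = 8 (Q(k) = 3 + 5 = 8)
u(w, R) = -15 (u(w, R) = -2 - 13 = -15)
q(I) = -5 - 156/(-265 + I) (q(I) = -5 + (-29 - 127)/(I - 265) = -5 - 156/(-265 + I))
(q(u(Q(-1), 0)) - 61698)/(-351800 + 151304) = ((1169 - 5*(-15))/(-265 - 15) - 61698)/(-351800 + 151304) = ((1169 + 75)/(-280) - 61698)/(-200496) = (-1/280*1244 - 61698)*(-1/200496) = (-311/70 - 61698)*(-1/200496) = -4319171/70*(-1/200496) = 4319171/14034720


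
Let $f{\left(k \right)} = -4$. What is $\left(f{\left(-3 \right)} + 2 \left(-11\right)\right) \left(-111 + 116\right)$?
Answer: $-130$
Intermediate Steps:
$\left(f{\left(-3 \right)} + 2 \left(-11\right)\right) \left(-111 + 116\right) = \left(-4 + 2 \left(-11\right)\right) \left(-111 + 116\right) = \left(-4 - 22\right) 5 = \left(-26\right) 5 = -130$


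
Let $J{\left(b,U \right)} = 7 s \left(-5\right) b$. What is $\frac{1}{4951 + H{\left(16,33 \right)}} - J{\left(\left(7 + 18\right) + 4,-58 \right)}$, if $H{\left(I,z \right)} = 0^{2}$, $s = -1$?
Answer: $- \frac{5025264}{4951} \approx -1015.0$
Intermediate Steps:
$H{\left(I,z \right)} = 0$
$J{\left(b,U \right)} = 35 b$ ($J{\left(b,U \right)} = 7 \left(-1\right) \left(-5\right) b = 7 \cdot 5 b = 35 b$)
$\frac{1}{4951 + H{\left(16,33 \right)}} - J{\left(\left(7 + 18\right) + 4,-58 \right)} = \frac{1}{4951 + 0} - 35 \left(\left(7 + 18\right) + 4\right) = \frac{1}{4951} - 35 \left(25 + 4\right) = \frac{1}{4951} - 35 \cdot 29 = \frac{1}{4951} - 1015 = - \frac{5025264}{4951}$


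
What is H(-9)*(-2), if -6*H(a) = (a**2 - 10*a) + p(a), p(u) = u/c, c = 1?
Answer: 54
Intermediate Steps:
p(u) = u (p(u) = u/1 = u*1 = u)
H(a) = -a**2/6 + 3*a/2 (H(a) = -((a**2 - 10*a) + a)/6 = -(a**2 - 9*a)/6 = -a**2/6 + 3*a/2)
H(-9)*(-2) = ((1/6)*(-9)*(9 - 1*(-9)))*(-2) = ((1/6)*(-9)*(9 + 9))*(-2) = ((1/6)*(-9)*18)*(-2) = -27*(-2) = 54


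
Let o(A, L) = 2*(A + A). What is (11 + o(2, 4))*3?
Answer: 57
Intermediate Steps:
o(A, L) = 4*A (o(A, L) = 2*(2*A) = 4*A)
(11 + o(2, 4))*3 = (11 + 4*2)*3 = (11 + 8)*3 = 19*3 = 57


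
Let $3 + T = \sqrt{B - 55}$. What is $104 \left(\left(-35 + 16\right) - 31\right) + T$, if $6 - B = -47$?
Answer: $-5203 + i \sqrt{2} \approx -5203.0 + 1.4142 i$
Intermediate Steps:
$B = 53$ ($B = 6 - -47 = 6 + 47 = 53$)
$T = -3 + i \sqrt{2}$ ($T = -3 + \sqrt{53 - 55} = -3 + \sqrt{-2} = -3 + i \sqrt{2} \approx -3.0 + 1.4142 i$)
$104 \left(\left(-35 + 16\right) - 31\right) + T = 104 \left(\left(-35 + 16\right) - 31\right) - \left(3 - i \sqrt{2}\right) = 104 \left(-19 - 31\right) - \left(3 - i \sqrt{2}\right) = 104 \left(-50\right) - \left(3 - i \sqrt{2}\right) = -5200 - \left(3 - i \sqrt{2}\right) = -5203 + i \sqrt{2}$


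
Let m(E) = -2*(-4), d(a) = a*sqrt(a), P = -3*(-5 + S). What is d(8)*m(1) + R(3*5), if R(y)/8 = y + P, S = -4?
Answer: 336 + 128*sqrt(2) ≈ 517.02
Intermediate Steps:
P = 27 (P = -3*(-5 - 4) = -3*(-9) = 27)
d(a) = a**(3/2)
R(y) = 216 + 8*y (R(y) = 8*(y + 27) = 8*(27 + y) = 216 + 8*y)
m(E) = 8
d(8)*m(1) + R(3*5) = 8**(3/2)*8 + (216 + 8*(3*5)) = (16*sqrt(2))*8 + (216 + 8*15) = 128*sqrt(2) + (216 + 120) = 128*sqrt(2) + 336 = 336 + 128*sqrt(2)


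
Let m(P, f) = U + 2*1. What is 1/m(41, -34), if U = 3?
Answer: ⅕ ≈ 0.20000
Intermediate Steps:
m(P, f) = 5 (m(P, f) = 3 + 2*1 = 3 + 2 = 5)
1/m(41, -34) = 1/5 = ⅕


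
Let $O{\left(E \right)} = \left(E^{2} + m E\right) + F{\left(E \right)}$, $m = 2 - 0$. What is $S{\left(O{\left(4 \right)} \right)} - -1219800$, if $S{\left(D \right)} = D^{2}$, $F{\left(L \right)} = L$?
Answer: $1220584$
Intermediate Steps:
$m = 2$ ($m = 2 + 0 = 2$)
$O{\left(E \right)} = E^{2} + 3 E$ ($O{\left(E \right)} = \left(E^{2} + 2 E\right) + E = E^{2} + 3 E$)
$S{\left(O{\left(4 \right)} \right)} - -1219800 = \left(4 \left(3 + 4\right)\right)^{2} - -1219800 = \left(4 \cdot 7\right)^{2} + 1219800 = 28^{2} + 1219800 = 784 + 1219800 = 1220584$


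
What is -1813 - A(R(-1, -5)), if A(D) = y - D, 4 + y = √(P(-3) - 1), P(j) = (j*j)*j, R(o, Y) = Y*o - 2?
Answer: -1806 - 2*I*√7 ≈ -1806.0 - 5.2915*I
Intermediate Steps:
R(o, Y) = -2 + Y*o
P(j) = j³ (P(j) = j²*j = j³)
y = -4 + 2*I*√7 (y = -4 + √((-3)³ - 1) = -4 + √(-27 - 1) = -4 + √(-28) = -4 + 2*I*√7 ≈ -4.0 + 5.2915*I)
A(D) = -4 - D + 2*I*√7 (A(D) = (-4 + 2*I*√7) - D = -4 - D + 2*I*√7)
-1813 - A(R(-1, -5)) = -1813 - (-4 - (-2 - 5*(-1)) + 2*I*√7) = -1813 - (-4 - (-2 + 5) + 2*I*√7) = -1813 - (-4 - 1*3 + 2*I*√7) = -1813 - (-4 - 3 + 2*I*√7) = -1813 - (-7 + 2*I*√7) = -1813 + (7 - 2*I*√7) = -1806 - 2*I*√7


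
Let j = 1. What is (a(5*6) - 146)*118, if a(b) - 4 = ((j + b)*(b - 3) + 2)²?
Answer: 83045922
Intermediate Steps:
a(b) = 4 + (2 + (1 + b)*(-3 + b))² (a(b) = 4 + ((1 + b)*(b - 3) + 2)² = 4 + ((1 + b)*(-3 + b) + 2)² = 4 + (2 + (1 + b)*(-3 + b))²)
(a(5*6) - 146)*118 = ((4 + (-1 + (5*6)² - 10*6)²) - 146)*118 = ((4 + (-1 + 30² - 2*30)²) - 146)*118 = ((4 + (-1 + 900 - 60)²) - 146)*118 = ((4 + 839²) - 146)*118 = ((4 + 703921) - 146)*118 = (703925 - 146)*118 = 703779*118 = 83045922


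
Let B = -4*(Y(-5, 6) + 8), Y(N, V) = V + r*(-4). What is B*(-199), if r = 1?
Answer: 7960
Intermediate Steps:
Y(N, V) = -4 + V (Y(N, V) = V + 1*(-4) = V - 4 = -4 + V)
B = -40 (B = -4*((-4 + 6) + 8) = -4*(2 + 8) = -4*10 = -40)
B*(-199) = -40*(-199) = 7960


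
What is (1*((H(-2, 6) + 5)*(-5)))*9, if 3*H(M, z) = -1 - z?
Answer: -120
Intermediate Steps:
H(M, z) = -1/3 - z/3 (H(M, z) = (-1 - z)/3 = -1/3 - z/3)
(1*((H(-2, 6) + 5)*(-5)))*9 = (1*(((-1/3 - 1/3*6) + 5)*(-5)))*9 = (1*(((-1/3 - 2) + 5)*(-5)))*9 = (1*((-7/3 + 5)*(-5)))*9 = (1*((8/3)*(-5)))*9 = (1*(-40/3))*9 = -40/3*9 = -120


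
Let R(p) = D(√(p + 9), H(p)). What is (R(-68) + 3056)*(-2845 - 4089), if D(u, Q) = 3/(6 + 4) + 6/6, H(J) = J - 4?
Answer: -105996591/5 ≈ -2.1199e+7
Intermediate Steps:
H(J) = -4 + J
D(u, Q) = 13/10 (D(u, Q) = 3/10 + 6*(⅙) = 3*(⅒) + 1 = 3/10 + 1 = 13/10)
R(p) = 13/10
(R(-68) + 3056)*(-2845 - 4089) = (13/10 + 3056)*(-2845 - 4089) = (30573/10)*(-6934) = -105996591/5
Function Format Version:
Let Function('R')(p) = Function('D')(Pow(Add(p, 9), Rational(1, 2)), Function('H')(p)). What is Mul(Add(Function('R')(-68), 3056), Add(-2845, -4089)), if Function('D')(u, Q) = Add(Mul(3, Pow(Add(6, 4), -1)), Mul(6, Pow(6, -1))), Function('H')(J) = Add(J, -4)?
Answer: Rational(-105996591, 5) ≈ -2.1199e+7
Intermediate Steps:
Function('H')(J) = Add(-4, J)
Function('D')(u, Q) = Rational(13, 10) (Function('D')(u, Q) = Add(Mul(3, Pow(10, -1)), Mul(6, Rational(1, 6))) = Add(Mul(3, Rational(1, 10)), 1) = Add(Rational(3, 10), 1) = Rational(13, 10))
Function('R')(p) = Rational(13, 10)
Mul(Add(Function('R')(-68), 3056), Add(-2845, -4089)) = Mul(Add(Rational(13, 10), 3056), Add(-2845, -4089)) = Mul(Rational(30573, 10), -6934) = Rational(-105996591, 5)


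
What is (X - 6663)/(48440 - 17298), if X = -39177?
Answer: -22920/15571 ≈ -1.4720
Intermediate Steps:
(X - 6663)/(48440 - 17298) = (-39177 - 6663)/(48440 - 17298) = -45840/31142 = -45840*1/31142 = -22920/15571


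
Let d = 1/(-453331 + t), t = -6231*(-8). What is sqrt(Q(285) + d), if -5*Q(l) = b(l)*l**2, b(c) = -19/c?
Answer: 2*sqrt(44077702245626)/403483 ≈ 32.909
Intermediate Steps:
t = 49848
Q(l) = 19*l/5 (Q(l) = -(-19/l)*l**2/5 = -(-19)*l/5 = 19*l/5)
d = -1/403483 (d = 1/(-453331 + 49848) = 1/(-403483) = -1/403483 ≈ -2.4784e-6)
sqrt(Q(285) + d) = sqrt((19/5)*285 - 1/403483) = sqrt(1083 - 1/403483) = sqrt(436972088/403483) = 2*sqrt(44077702245626)/403483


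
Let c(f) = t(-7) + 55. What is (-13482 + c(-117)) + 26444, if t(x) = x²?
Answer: 13066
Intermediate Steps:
c(f) = 104 (c(f) = (-7)² + 55 = 49 + 55 = 104)
(-13482 + c(-117)) + 26444 = (-13482 + 104) + 26444 = -13378 + 26444 = 13066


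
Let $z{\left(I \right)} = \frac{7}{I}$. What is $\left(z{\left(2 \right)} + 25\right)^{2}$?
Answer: $\frac{3249}{4} \approx 812.25$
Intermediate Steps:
$\left(z{\left(2 \right)} + 25\right)^{2} = \left(\frac{7}{2} + 25\right)^{2} = \left(\frac{57}{2}\right)^{2} = \frac{3249}{4}$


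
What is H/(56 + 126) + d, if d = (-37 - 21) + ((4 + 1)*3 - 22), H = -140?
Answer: -855/13 ≈ -65.769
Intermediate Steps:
d = -65 (d = -58 + (5*3 - 22) = -58 + (15 - 22) = -58 - 7 = -65)
H/(56 + 126) + d = -140/(56 + 126) - 65 = -140/182 - 65 = (1/182)*(-140) - 65 = -10/13 - 65 = -855/13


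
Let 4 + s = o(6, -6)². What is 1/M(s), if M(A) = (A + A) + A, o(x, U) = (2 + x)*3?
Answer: 1/1716 ≈ 0.00058275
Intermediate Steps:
o(x, U) = 6 + 3*x
s = 572 (s = -4 + (6 + 3*6)² = -4 + (6 + 18)² = -4 + 24² = -4 + 576 = 572)
M(A) = 3*A (M(A) = 2*A + A = 3*A)
1/M(s) = 1/(3*572) = 1/1716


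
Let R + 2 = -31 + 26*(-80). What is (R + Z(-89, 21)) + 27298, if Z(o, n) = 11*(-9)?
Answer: 25086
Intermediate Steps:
Z(o, n) = -99
R = -2113 (R = -2 + (-31 + 26*(-80)) = -2 + (-31 - 2080) = -2 - 2111 = -2113)
(R + Z(-89, 21)) + 27298 = (-2113 - 99) + 27298 = -2212 + 27298 = 25086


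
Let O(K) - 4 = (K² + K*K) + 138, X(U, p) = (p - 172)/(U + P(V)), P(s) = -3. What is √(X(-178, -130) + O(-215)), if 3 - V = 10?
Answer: √3033461174/181 ≈ 304.29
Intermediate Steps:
V = -7 (V = 3 - 1*10 = 3 - 10 = -7)
X(U, p) = (-172 + p)/(-3 + U) (X(U, p) = (p - 172)/(U - 3) = (-172 + p)/(-3 + U))
O(K) = 142 + 2*K² (O(K) = 4 + ((K² + K*K) + 138) = 4 + ((K² + K²) + 138) = 4 + (2*K² + 138) = 4 + (138 + 2*K²) = 142 + 2*K²)
√(X(-178, -130) + O(-215)) = √((-172 - 130)/(-3 - 178) + (142 + 2*(-215)²)) = √(-302/(-181) + (142 + 2*46225)) = √(-1/181*(-302) + (142 + 92450)) = √(302/181 + 92592) = √(16759454/181) = √3033461174/181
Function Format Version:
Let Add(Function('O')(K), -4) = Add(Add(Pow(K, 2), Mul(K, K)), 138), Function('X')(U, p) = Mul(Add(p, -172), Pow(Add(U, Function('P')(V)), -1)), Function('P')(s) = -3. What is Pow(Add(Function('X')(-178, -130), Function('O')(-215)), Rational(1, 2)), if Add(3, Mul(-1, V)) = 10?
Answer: Mul(Rational(1, 181), Pow(3033461174, Rational(1, 2))) ≈ 304.29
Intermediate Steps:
V = -7 (V = Add(3, Mul(-1, 10)) = Add(3, -10) = -7)
Function('X')(U, p) = Mul(Pow(Add(-3, U), -1), Add(-172, p)) (Function('X')(U, p) = Mul(Add(p, -172), Pow(Add(U, -3), -1)) = Mul(Add(-172, p), Pow(Add(-3, U), -1)) = Mul(Pow(Add(-3, U), -1), Add(-172, p)))
Function('O')(K) = Add(142, Mul(2, Pow(K, 2))) (Function('O')(K) = Add(4, Add(Add(Pow(K, 2), Mul(K, K)), 138)) = Add(4, Add(Add(Pow(K, 2), Pow(K, 2)), 138)) = Add(4, Add(Mul(2, Pow(K, 2)), 138)) = Add(4, Add(138, Mul(2, Pow(K, 2)))) = Add(142, Mul(2, Pow(K, 2))))
Pow(Add(Function('X')(-178, -130), Function('O')(-215)), Rational(1, 2)) = Pow(Add(Mul(Pow(Add(-3, -178), -1), Add(-172, -130)), Add(142, Mul(2, Pow(-215, 2)))), Rational(1, 2)) = Pow(Add(Mul(Pow(-181, -1), -302), Add(142, Mul(2, 46225))), Rational(1, 2)) = Pow(Add(Mul(Rational(-1, 181), -302), Add(142, 92450)), Rational(1, 2)) = Pow(Add(Rational(302, 181), 92592), Rational(1, 2)) = Pow(Rational(16759454, 181), Rational(1, 2)) = Mul(Rational(1, 181), Pow(3033461174, Rational(1, 2)))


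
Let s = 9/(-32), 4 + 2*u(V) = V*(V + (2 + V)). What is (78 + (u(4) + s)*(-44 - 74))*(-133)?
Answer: 4283265/16 ≈ 2.6770e+5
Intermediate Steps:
u(V) = -2 + V*(2 + 2*V)/2 (u(V) = -2 + (V*(V + (2 + V)))/2 = -2 + (V*(2 + 2*V))/2 = -2 + V*(2 + 2*V)/2)
s = -9/32 (s = 9*(-1/32) = -9/32 ≈ -0.28125)
(78 + (u(4) + s)*(-44 - 74))*(-133) = (78 + ((-2 + 4 + 4**2) - 9/32)*(-44 - 74))*(-133) = (78 + ((-2 + 4 + 16) - 9/32)*(-118))*(-133) = (78 + (18 - 9/32)*(-118))*(-133) = (78 + (567/32)*(-118))*(-133) = (78 - 33453/16)*(-133) = -32205/16*(-133) = 4283265/16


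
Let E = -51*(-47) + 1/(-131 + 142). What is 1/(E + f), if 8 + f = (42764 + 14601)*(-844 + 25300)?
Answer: 11/15432129120 ≈ 7.1280e-10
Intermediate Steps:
E = 26368/11 (E = 2397 + 1/11 = 26368/11 ≈ 2397.1)
f = 1402918432 (f = -8 + (42764 + 14601)*(-844 + 25300) = -8 + 57365*24456 = -8 + 1402918440 = 1402918432)
1/(E + f) = 1/(26368/11 + 1402918432) = 1/(15432129120/11) = 11/15432129120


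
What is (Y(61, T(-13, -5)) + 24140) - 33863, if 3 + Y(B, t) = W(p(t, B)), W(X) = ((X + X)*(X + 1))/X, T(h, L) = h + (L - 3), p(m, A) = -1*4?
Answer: -9732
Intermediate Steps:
p(m, A) = -4
T(h, L) = -3 + L + h (T(h, L) = h + (-3 + L) = -3 + L + h)
W(X) = 2 + 2*X (W(X) = ((2*X)*(1 + X))/X = (2*X*(1 + X))/X = 2 + 2*X)
Y(B, t) = -9 (Y(B, t) = -3 + (2 + 2*(-4)) = -3 + (2 - 8) = -3 - 6 = -9)
(Y(61, T(-13, -5)) + 24140) - 33863 = (-9 + 24140) - 33863 = 24131 - 33863 = -9732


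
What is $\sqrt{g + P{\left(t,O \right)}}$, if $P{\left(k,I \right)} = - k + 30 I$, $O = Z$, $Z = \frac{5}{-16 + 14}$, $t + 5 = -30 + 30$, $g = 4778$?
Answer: $2 \sqrt{1177} \approx 68.615$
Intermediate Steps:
$t = -5$ ($t = -5 + \left(-30 + 30\right) = -5 + 0 = -5$)
$Z = - \frac{5}{2}$ ($Z = \frac{5}{-2} = 5 \left(- \frac{1}{2}\right) = - \frac{5}{2} \approx -2.5$)
$O = - \frac{5}{2} \approx -2.5$
$\sqrt{g + P{\left(t,O \right)}} = \sqrt{4778 + \left(\left(-1\right) \left(-5\right) + 30 \left(- \frac{5}{2}\right)\right)} = \sqrt{4778 + \left(5 - 75\right)} = \sqrt{4778 - 70} = \sqrt{4708} = 2 \sqrt{1177}$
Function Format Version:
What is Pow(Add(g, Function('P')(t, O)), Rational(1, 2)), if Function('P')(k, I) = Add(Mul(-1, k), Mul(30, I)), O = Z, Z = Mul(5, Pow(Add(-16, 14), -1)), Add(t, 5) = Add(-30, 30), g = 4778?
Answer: Mul(2, Pow(1177, Rational(1, 2))) ≈ 68.615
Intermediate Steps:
t = -5 (t = Add(-5, Add(-30, 30)) = Add(-5, 0) = -5)
Z = Rational(-5, 2) (Z = Mul(5, Pow(-2, -1)) = Mul(5, Rational(-1, 2)) = Rational(-5, 2) ≈ -2.5000)
O = Rational(-5, 2) ≈ -2.5000
Pow(Add(g, Function('P')(t, O)), Rational(1, 2)) = Pow(Add(4778, Add(Mul(-1, -5), Mul(30, Rational(-5, 2)))), Rational(1, 2)) = Pow(Add(4778, Add(5, -75)), Rational(1, 2)) = Pow(Add(4778, -70), Rational(1, 2)) = Pow(4708, Rational(1, 2)) = Mul(2, Pow(1177, Rational(1, 2)))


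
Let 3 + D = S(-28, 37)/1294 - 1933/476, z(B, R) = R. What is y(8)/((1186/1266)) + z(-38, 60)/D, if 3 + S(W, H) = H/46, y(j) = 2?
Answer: -9434577426/1483302329 ≈ -6.3605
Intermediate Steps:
S(W, H) = -3 + H/46
D = -12506765/1770839 (D = -3 + ((-3 + (1/46)*37)/1294 - 1933/476) = -3 + ((-3 + 37/46)*(1/1294) - 1933*1/476) = -3 + (-101/46*1/1294 - 1933/476) = -3 + (-101/59524 - 1933/476) = -3 - 7194248/1770839 = -12506765/1770839 ≈ -7.0626)
y(8)/((1186/1266)) + z(-38, 60)/D = 2/((1186/1266)) + 60/(-12506765/1770839) = 2/((1186*(1/1266))) + 60*(-1770839/12506765) = 2/(593/633) - 21250068/2501353 = 2*(633/593) - 21250068/2501353 = 1266/593 - 21250068/2501353 = -9434577426/1483302329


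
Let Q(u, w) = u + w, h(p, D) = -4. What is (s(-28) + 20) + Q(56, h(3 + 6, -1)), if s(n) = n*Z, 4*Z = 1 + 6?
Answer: 23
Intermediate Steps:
Z = 7/4 (Z = (1 + 6)/4 = (1/4)*7 = 7/4 ≈ 1.7500)
s(n) = 7*n/4 (s(n) = n*(7/4) = 7*n/4)
(s(-28) + 20) + Q(56, h(3 + 6, -1)) = ((7/4)*(-28) + 20) + (56 - 4) = (-49 + 20) + 52 = -29 + 52 = 23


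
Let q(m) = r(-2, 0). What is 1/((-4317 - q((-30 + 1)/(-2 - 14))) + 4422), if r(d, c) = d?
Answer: 1/107 ≈ 0.0093458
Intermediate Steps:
q(m) = -2
1/((-4317 - q((-30 + 1)/(-2 - 14))) + 4422) = 1/((-4317 - 1*(-2)) + 4422) = 1/((-4317 + 2) + 4422) = 1/(-4315 + 4422) = 1/107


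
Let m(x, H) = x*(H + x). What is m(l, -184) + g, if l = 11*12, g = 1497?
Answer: -5367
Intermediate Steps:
l = 132
m(l, -184) + g = 132*(-184 + 132) + 1497 = 132*(-52) + 1497 = -6864 + 1497 = -5367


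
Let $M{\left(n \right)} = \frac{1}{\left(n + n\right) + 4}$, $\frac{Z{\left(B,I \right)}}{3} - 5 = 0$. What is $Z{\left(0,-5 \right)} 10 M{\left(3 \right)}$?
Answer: $15$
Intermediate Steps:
$Z{\left(B,I \right)} = 15$ ($Z{\left(B,I \right)} = 15 + 3 \cdot 0 = 15 + 0 = 15$)
$M{\left(n \right)} = \frac{1}{4 + 2 n}$ ($M{\left(n \right)} = \frac{1}{2 n + 4} = \frac{1}{4 + 2 n}$)
$Z{\left(0,-5 \right)} 10 M{\left(3 \right)} = 15 \cdot 10 \frac{1}{2 \left(2 + 3\right)} = 150 \frac{1}{2 \cdot 5} = 150 \cdot \frac{1}{2} \cdot \frac{1}{5} = 150 \cdot \frac{1}{10} = 15$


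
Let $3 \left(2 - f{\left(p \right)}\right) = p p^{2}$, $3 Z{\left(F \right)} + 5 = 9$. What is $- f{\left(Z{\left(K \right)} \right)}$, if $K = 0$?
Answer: $- \frac{98}{81} \approx -1.2099$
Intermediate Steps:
$Z{\left(F \right)} = \frac{4}{3}$ ($Z{\left(F \right)} = - \frac{5}{3} + \frac{1}{3} \cdot 9 = - \frac{5}{3} + 3 = \frac{4}{3}$)
$f{\left(p \right)} = 2 - \frac{p^{3}}{3}$ ($f{\left(p \right)} = 2 - \frac{p p^{2}}{3} = 2 - \frac{p^{3}}{3}$)
$- f{\left(Z{\left(K \right)} \right)} = - (2 - \frac{\left(\frac{4}{3}\right)^{3}}{3}) = - (2 - \frac{64}{81}) = \left(-1\right) \frac{98}{81} = - \frac{98}{81}$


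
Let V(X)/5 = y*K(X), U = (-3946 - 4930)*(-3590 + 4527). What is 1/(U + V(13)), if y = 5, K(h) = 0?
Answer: -1/8316812 ≈ -1.2024e-7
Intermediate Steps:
U = -8316812 (U = -8876*937 = -8316812)
V(X) = 0 (V(X) = 5*(5*0) = 5*0 = 0)
1/(U + V(13)) = 1/(-8316812 + 0) = 1/(-8316812) = -1/8316812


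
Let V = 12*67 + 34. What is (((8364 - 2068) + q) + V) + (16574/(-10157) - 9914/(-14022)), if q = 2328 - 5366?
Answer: 291613285727/71210727 ≈ 4095.1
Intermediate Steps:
q = -3038
V = 838 (V = 804 + 34 = 838)
(((8364 - 2068) + q) + V) + (16574/(-10157) - 9914/(-14022)) = (((8364 - 2068) - 3038) + 838) + (16574/(-10157) - 9914/(-14022)) = ((6296 - 3038) + 838) + (16574*(-1/10157) - 9914*(-1/14022)) = (3258 + 838) + (-16574/10157 + 4957/7011) = 4096 - 65852065/71210727 = 291613285727/71210727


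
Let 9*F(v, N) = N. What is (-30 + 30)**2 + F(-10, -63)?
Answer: -7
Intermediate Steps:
F(v, N) = N/9
(-30 + 30)**2 + F(-10, -63) = (-30 + 30)**2 + (1/9)*(-63) = 0**2 - 7 = 0 - 7 = -7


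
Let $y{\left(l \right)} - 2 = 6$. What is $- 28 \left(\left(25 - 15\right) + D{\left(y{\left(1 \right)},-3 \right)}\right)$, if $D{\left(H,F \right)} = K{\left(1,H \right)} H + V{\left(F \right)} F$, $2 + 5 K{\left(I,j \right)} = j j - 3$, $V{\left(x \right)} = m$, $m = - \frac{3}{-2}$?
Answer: $- \frac{13986}{5} \approx -2797.2$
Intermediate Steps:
$m = \frac{3}{2}$ ($m = \left(-3\right) \left(- \frac{1}{2}\right) = \frac{3}{2} \approx 1.5$)
$V{\left(x \right)} = \frac{3}{2}$
$K{\left(I,j \right)} = -1 + \frac{j^{2}}{5}$ ($K{\left(I,j \right)} = - \frac{2}{5} + \frac{j j - 3}{5} = - \frac{2}{5} + \frac{j^{2} - 3}{5} = - \frac{2}{5} + \frac{-3 + j^{2}}{5} = - \frac{2}{5} + \left(- \frac{3}{5} + \frac{j^{2}}{5}\right) = -1 + \frac{j^{2}}{5}$)
$y{\left(l \right)} = 8$ ($y{\left(l \right)} = 2 + 6 = 8$)
$D{\left(H,F \right)} = \frac{3 F}{2} + H \left(-1 + \frac{H^{2}}{5}\right)$ ($D{\left(H,F \right)} = \left(-1 + \frac{H^{2}}{5}\right) H + \frac{3 F}{2} = H \left(-1 + \frac{H^{2}}{5}\right) + \frac{3 F}{2} = \frac{3 F}{2} + H \left(-1 + \frac{H^{2}}{5}\right)$)
$- 28 \left(\left(25 - 15\right) + D{\left(y{\left(1 \right)},-3 \right)}\right) = - 28 \left(\left(25 - 15\right) + \left(\left(-1\right) 8 + \frac{8^{3}}{5} + \frac{3}{2} \left(-3\right)\right)\right) = - 28 \left(\left(25 - 15\right) - - \frac{899}{10}\right) = - 28 \left(10 - - \frac{899}{10}\right) = - 28 \left(10 + \frac{899}{10}\right) = \left(-28\right) \frac{999}{10} = - \frac{13986}{5}$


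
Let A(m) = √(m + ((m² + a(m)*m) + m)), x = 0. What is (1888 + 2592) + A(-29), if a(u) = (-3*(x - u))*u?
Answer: 4480 + 8*I*√1131 ≈ 4480.0 + 269.04*I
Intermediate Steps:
a(u) = 3*u² (a(u) = (-3*(0 - u))*u = (-(-3)*u)*u = (3*u)*u = 3*u²)
A(m) = √(m² + 2*m + 3*m³) (A(m) = √(m + ((m² + (3*m²)*m) + m)) = √(m + ((m² + 3*m³) + m)) = √(m + (m + m² + 3*m³)) = √(m² + 2*m + 3*m³))
(1888 + 2592) + A(-29) = (1888 + 2592) + √(-29*(2 - 29 + 3*(-29)²)) = 4480 + √(-29*(2 - 29 + 3*841)) = 4480 + √(-29*(2 - 29 + 2523)) = 4480 + √(-29*2496) = 4480 + √(-72384) = 4480 + 8*I*√1131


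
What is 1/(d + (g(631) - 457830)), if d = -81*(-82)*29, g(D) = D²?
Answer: 1/132949 ≈ 7.5217e-6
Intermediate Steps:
d = 192618 (d = 6642*29 = 192618)
1/(d + (g(631) - 457830)) = 1/(192618 + (631² - 457830)) = 1/(192618 + (398161 - 457830)) = 1/(192618 - 59669) = 1/132949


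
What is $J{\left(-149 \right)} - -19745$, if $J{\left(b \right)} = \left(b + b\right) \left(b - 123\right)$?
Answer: $100801$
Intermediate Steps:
$J{\left(b \right)} = 2 b \left(-123 + b\right)$
$J{\left(-149 \right)} - -19745 = 2 \left(-149\right) \left(-123 - 149\right) - -19745 = 2 \left(-149\right) \left(-272\right) + 19745 = 81056 + 19745 = 100801$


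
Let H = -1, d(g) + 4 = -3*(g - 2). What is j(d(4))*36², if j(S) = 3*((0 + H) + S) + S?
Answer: -55728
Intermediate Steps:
d(g) = 2 - 3*g (d(g) = -4 - 3*(g - 2) = -4 - 3*(-2 + g) = -4 + (6 - 3*g) = 2 - 3*g)
j(S) = -3 + 4*S (j(S) = 3*((0 - 1) + S) + S = 3*(-1 + S) + S = (-3 + 3*S) + S = -3 + 4*S)
j(d(4))*36² = (-3 + 4*(2 - 3*4))*36² = (-3 + 4*(2 - 12))*1296 = (-3 + 4*(-10))*1296 = (-3 - 40)*1296 = -43*1296 = -55728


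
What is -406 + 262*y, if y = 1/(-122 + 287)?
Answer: -66728/165 ≈ -404.41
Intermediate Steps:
y = 1/165 ≈ 0.0060606
-406 + 262*y = -406 + 262*(1/165) = -406 + 262/165 = -66728/165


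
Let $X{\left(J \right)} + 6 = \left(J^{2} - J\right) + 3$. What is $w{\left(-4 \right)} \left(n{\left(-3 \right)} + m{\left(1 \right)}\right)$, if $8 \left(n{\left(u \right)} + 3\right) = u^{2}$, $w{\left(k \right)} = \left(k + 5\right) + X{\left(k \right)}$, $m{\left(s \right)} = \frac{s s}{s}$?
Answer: $- \frac{63}{4} \approx -15.75$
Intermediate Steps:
$X{\left(J \right)} = -3 + J^{2} - J$ ($X{\left(J \right)} = -6 + \left(\left(J^{2} - J\right) + 3\right) = -6 + \left(3 + J^{2} - J\right) = -3 + J^{2} - J$)
$m{\left(s \right)} = s$ ($m{\left(s \right)} = \frac{s^{2}}{s} = s$)
$w{\left(k \right)} = 2 + k^{2}$ ($w{\left(k \right)} = \left(k + 5\right) - \left(3 + k - k^{2}\right) = \left(5 + k\right) - \left(3 + k - k^{2}\right) = 2 + k^{2}$)
$n{\left(u \right)} = -3 + \frac{u^{2}}{8}$
$w{\left(-4 \right)} \left(n{\left(-3 \right)} + m{\left(1 \right)}\right) = \left(2 + \left(-4\right)^{2}\right) \left(\left(-3 + \frac{\left(-3\right)^{2}}{8}\right) + 1\right) = \left(2 + 16\right) \left(\left(-3 + \frac{1}{8} \cdot 9\right) + 1\right) = 18 \left(\left(-3 + \frac{9}{8}\right) + 1\right) = 18 \left(- \frac{15}{8} + 1\right) = 18 \left(- \frac{7}{8}\right) = - \frac{63}{4}$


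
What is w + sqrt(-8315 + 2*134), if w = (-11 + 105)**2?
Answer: 8836 + I*sqrt(8047) ≈ 8836.0 + 89.705*I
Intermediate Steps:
w = 8836 (w = 94**2 = 8836)
w + sqrt(-8315 + 2*134) = 8836 + sqrt(-8315 + 2*134) = 8836 + sqrt(-8315 + 268) = 8836 + sqrt(-8047) = 8836 + I*sqrt(8047)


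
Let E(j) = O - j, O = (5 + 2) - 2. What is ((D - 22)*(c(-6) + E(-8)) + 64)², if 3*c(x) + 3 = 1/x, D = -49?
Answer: 199176769/324 ≈ 6.1474e+5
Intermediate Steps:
O = 5 (O = 7 - 2 = 5)
c(x) = -1 + 1/(3*x) (c(x) = -1 + (1/x)/3 = -1 + 1/(3*x))
E(j) = 5 - j
((D - 22)*(c(-6) + E(-8)) + 64)² = ((-49 - 22)*((⅓ - 1*(-6))/(-6) + (5 - 1*(-8))) + 64)² = (-71*(-(⅓ + 6)/6 + (5 + 8)) + 64)² = (-71*(-⅙*19/3 + 13) + 64)² = (-71*(-19/18 + 13) + 64)² = (-71*215/18 + 64)² = (-15265/18 + 64)² = (-14113/18)² = 199176769/324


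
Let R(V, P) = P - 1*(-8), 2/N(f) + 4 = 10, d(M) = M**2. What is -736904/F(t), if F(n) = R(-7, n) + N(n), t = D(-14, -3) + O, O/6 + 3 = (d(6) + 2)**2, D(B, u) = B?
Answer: -315816/3703 ≈ -85.286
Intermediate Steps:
O = 8646 (O = -18 + 6*(6**2 + 2)**2 = -18 + 6*(36 + 2)**2 = -18 + 6*38**2 = -18 + 6*1444 = -18 + 8664 = 8646)
N(f) = 1/3 (N(f) = 2/(-4 + 10) = 2/6 = 2*(1/6) = 1/3)
t = 8632 (t = -14 + 8646 = 8632)
R(V, P) = 8 + P (R(V, P) = P + 8 = 8 + P)
F(n) = 25/3 + n (F(n) = (8 + n) + 1/3 = 25/3 + n)
-736904/F(t) = -736904/(25/3 + 8632) = -736904/25921/3 = -736904*3/25921 = -315816/3703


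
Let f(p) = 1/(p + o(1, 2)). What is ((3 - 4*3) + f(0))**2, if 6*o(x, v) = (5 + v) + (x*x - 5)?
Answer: 49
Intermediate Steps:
o(x, v) = v/6 + x**2/6 (o(x, v) = ((5 + v) + (x*x - 5))/6 = ((5 + v) + (x**2 - 5))/6 = ((5 + v) + (-5 + x**2))/6 = (v + x**2)/6 = v/6 + x**2/6)
f(p) = 1/(1/2 + p) (f(p) = 1/(p + ((1/6)*2 + (1/6)*1**2)) = 1/(p + (1/3 + (1/6)*1)) = 1/(p + (1/3 + 1/6)) = 1/(p + 1/2) = 1/(1/2 + p))
((3 - 4*3) + f(0))**2 = ((3 - 4*3) + 2/(1 + 2*0))**2 = ((3 - 12) + 2/(1 + 0))**2 = (-9 + 2/1)**2 = (-9 + 2*1)**2 = (-9 + 2)**2 = (-7)**2 = 49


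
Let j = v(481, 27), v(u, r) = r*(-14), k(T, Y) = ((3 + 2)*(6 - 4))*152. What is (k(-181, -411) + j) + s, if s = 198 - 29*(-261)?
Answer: 8909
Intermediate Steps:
k(T, Y) = 1520 (k(T, Y) = (5*2)*152 = 10*152 = 1520)
s = 7767 (s = 198 + 7569 = 7767)
v(u, r) = -14*r
j = -378 (j = -14*27 = -378)
(k(-181, -411) + j) + s = (1520 - 378) + 7767 = 1142 + 7767 = 8909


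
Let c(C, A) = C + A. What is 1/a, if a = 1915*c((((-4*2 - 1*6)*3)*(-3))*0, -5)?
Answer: -1/9575 ≈ -0.00010444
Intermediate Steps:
c(C, A) = A + C
a = -9575 (a = 1915*(-5 + (((-4*2 - 1*6)*3)*(-3))*0) = 1915*(-5 + (((-8 - 6)*3)*(-3))*0) = 1915*(-5 + (-14*3*(-3))*0) = 1915*(-5 - 42*(-3)*0) = 1915*(-5 + 126*0) = 1915*(-5 + 0) = 1915*(-5) = -9575)
1/a = 1/(-9575) = -1/9575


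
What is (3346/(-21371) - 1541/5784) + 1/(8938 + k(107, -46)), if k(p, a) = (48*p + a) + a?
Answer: -52209920899/123450937032 ≈ -0.42292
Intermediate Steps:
k(p, a) = 2*a + 48*p (k(p, a) = (a + 48*p) + a = 2*a + 48*p)
(3346/(-21371) - 1541/5784) + 1/(8938 + k(107, -46)) = (3346/(-21371) - 1541/5784) + 1/(8938 + (2*(-46) + 48*107)) = (3346*(-1/21371) - 1541*1/5784) + 1/(8938 + (-92 + 5136)) = (-478/3053 - 1541/5784) + 1/(8938 + 5044) = -7469425/17658552 + 1/13982 = -52209920899/123450937032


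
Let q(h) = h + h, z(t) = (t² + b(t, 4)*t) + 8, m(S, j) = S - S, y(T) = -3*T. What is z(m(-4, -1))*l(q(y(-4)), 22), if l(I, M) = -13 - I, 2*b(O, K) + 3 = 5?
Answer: -296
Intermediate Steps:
b(O, K) = 1 (b(O, K) = -3/2 + (½)*5 = -3/2 + 5/2 = 1)
m(S, j) = 0
z(t) = 8 + t + t² (z(t) = (t² + 1*t) + 8 = (t² + t) + 8 = (t + t²) + 8 = 8 + t + t²)
q(h) = 2*h
z(m(-4, -1))*l(q(y(-4)), 22) = (8 + 0 + 0²)*(-13 - 2*(-3*(-4))) = (8 + 0 + 0)*(-13 - 2*12) = 8*(-13 - 1*24) = 8*(-13 - 24) = 8*(-37) = -296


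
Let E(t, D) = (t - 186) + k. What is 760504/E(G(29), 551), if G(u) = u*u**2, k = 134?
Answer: 760504/24337 ≈ 31.249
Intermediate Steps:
G(u) = u**3
E(t, D) = -52 + t (E(t, D) = (t - 186) + 134 = (-186 + t) + 134 = -52 + t)
760504/E(G(29), 551) = 760504/(-52 + 29**3) = 760504/(-52 + 24389) = 760504/24337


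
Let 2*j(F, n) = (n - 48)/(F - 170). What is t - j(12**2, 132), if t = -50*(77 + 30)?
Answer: -69529/13 ≈ -5348.4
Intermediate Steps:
j(F, n) = (-48 + n)/(2*(-170 + F)) (j(F, n) = ((n - 48)/(F - 170))/2 = ((-48 + n)/(-170 + F))/2 = (-48 + n)/(2*(-170 + F)))
t = -5350 (t = -50*107 = -5350)
t - j(12**2, 132) = -5350 - (-48 + 132)/(2*(-170 + 12**2)) = -5350 - 84/(2*(-170 + 144)) = -5350 - 84/(2*(-26)) = -5350 - (-1)*84/(2*26) = -5350 - 1*(-21/13) = -5350 + 21/13 = -69529/13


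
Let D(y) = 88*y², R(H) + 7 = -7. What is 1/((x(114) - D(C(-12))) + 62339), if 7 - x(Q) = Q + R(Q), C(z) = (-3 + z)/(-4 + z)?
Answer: 32/1989397 ≈ 1.6085e-5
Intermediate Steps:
R(H) = -14 (R(H) = -7 - 7 = -14)
C(z) = (-3 + z)/(-4 + z)
x(Q) = 21 - Q (x(Q) = 7 - (Q - 14) = 7 - (-14 + Q) = 7 + (14 - Q) = 21 - Q)
1/((x(114) - D(C(-12))) + 62339) = 1/(((21 - 1*114) - 88*((-3 - 12)/(-4 - 12))²) + 62339) = 1/(((21 - 114) - 88*(-15/(-16))²) + 62339) = 1/((-93 - 88*(-1/16*(-15))²) + 62339) = 1/((-93 - 88*(15/16)²) + 62339) = 1/((-93 - 88*225/256) + 62339) = 1/((-93 - 1*2475/32) + 62339) = 1/((-93 - 2475/32) + 62339) = 1/(-5451/32 + 62339) = 1/(1989397/32) = 32/1989397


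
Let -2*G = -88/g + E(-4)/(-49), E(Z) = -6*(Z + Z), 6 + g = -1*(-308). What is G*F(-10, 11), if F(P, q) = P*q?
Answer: -517220/7399 ≈ -69.904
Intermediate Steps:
g = 302 (g = -6 - 1*(-308) = -6 + 308 = 302)
E(Z) = -12*Z
G = 4702/7399 (G = -(-88/302 - 12*(-4)/(-49))/2 = -(-88*1/302 + 48*(-1/49))/2 = -(-44/151 - 48/49)/2 = -1/2*(-9404/7399) = 4702/7399 ≈ 0.63549)
G*F(-10, 11) = 4702*(-10*11)/7399 = (4702/7399)*(-110) = -517220/7399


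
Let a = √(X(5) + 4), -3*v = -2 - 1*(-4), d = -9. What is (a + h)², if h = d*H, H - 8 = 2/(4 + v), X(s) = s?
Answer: 138384/25 ≈ 5535.4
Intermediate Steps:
v = -⅔ (v = -(-2 - 1*(-4))/3 = -(-2 + 4)/3 = -⅓*2 = -⅔ ≈ -0.66667)
a = 3 (a = √(5 + 4) = √9 = 3)
H = 43/5 (H = 8 + 2/(4 - ⅔) = 8 + 2/(10/3) = 8 + 2*(3/10) = 8 + ⅗ = 43/5 ≈ 8.6000)
h = -387/5 (h = -9*43/5 = -387/5 ≈ -77.400)
(a + h)² = (3 - 387/5)² = (-372/5)² = 138384/25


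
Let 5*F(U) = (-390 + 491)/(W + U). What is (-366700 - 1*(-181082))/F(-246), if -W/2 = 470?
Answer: 1100714740/101 ≈ 1.0898e+7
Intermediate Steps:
W = -940 (W = -2*470 = -940)
F(U) = 101/(5*(-940 + U)) (F(U) = ((-390 + 491)/(-940 + U))/5 = (101/(-940 + U))/5 = 101/(5*(-940 + U)))
(-366700 - 1*(-181082))/F(-246) = (-366700 - 1*(-181082))/((101/(5*(-940 - 246)))) = (-366700 + 181082)/(((101/5)/(-1186))) = -185618/((101/5)*(-1/1186)) = -185618/(-101/5930) = -185618*(-5930/101) = 1100714740/101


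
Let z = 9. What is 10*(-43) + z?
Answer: -421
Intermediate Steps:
10*(-43) + z = 10*(-43) + 9 = -430 + 9 = -421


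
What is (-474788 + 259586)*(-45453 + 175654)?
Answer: -28019515602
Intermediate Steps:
(-474788 + 259586)*(-45453 + 175654) = -215202*130201 = -28019515602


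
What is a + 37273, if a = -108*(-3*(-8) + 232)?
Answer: 9625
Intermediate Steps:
a = -27648 (a = -108*(24 + 232) = -108*256 = -27648)
a + 37273 = -27648 + 37273 = 9625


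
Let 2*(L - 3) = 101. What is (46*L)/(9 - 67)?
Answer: -2461/58 ≈ -42.431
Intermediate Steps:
L = 107/2 (L = 3 + (1/2)*101 = 3 + 101/2 = 107/2 ≈ 53.500)
(46*L)/(9 - 67) = (46*(107/2))/(9 - 67) = 2461/(-58) = 2461*(-1/58) = -2461/58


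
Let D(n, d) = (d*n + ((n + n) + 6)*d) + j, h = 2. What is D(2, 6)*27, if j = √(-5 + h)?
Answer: 1944 + 27*I*√3 ≈ 1944.0 + 46.765*I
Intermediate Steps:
j = I*√3 (j = √(-5 + 2) = √(-3) = I*√3 ≈ 1.732*I)
D(n, d) = I*√3 + d*n + d*(6 + 2*n) (D(n, d) = (d*n + ((n + n) + 6)*d) + I*√3 = (d*n + (2*n + 6)*d) + I*√3 = (d*n + (6 + 2*n)*d) + I*√3 = (d*n + d*(6 + 2*n)) + I*√3 = I*√3 + d*n + d*(6 + 2*n))
D(2, 6)*27 = (6*6 + I*√3 + 3*6*2)*27 = (36 + I*√3 + 36)*27 = (72 + I*√3)*27 = 1944 + 27*I*√3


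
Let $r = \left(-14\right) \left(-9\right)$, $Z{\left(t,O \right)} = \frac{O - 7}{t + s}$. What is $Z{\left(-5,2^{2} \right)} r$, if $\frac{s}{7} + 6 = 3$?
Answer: $\frac{189}{13} \approx 14.538$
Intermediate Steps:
$s = -21$ ($s = -42 + 7 \cdot 3 = -42 + 21 = -21$)
$Z{\left(t,O \right)} = \frac{-7 + O}{-21 + t}$ ($Z{\left(t,O \right)} = \frac{O - 7}{t - 21} = \frac{-7 + O}{-21 + t}$)
$r = 126$
$Z{\left(-5,2^{2} \right)} r = \frac{-7 + 2^{2}}{-21 - 5} \cdot 126 = \frac{-7 + 4}{-26} \cdot 126 = \left(- \frac{1}{26}\right) \left(-3\right) 126 = \frac{3}{26} \cdot 126 = \frac{189}{13}$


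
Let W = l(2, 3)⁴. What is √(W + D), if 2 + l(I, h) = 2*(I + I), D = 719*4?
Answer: 2*√1043 ≈ 64.591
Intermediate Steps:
D = 2876
l(I, h) = -2 + 4*I (l(I, h) = -2 + 2*(I + I) = -2 + 2*(2*I) = -2 + 4*I)
W = 1296 (W = (-2 + 4*2)⁴ = (-2 + 8)⁴ = 6⁴ = 1296)
√(W + D) = √(1296 + 2876) = √4172 = 2*√1043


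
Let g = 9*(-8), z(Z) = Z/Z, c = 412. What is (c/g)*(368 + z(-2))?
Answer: -4223/2 ≈ -2111.5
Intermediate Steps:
z(Z) = 1
g = -72
(c/g)*(368 + z(-2)) = (412/(-72))*(368 + 1) = (412*(-1/72))*369 = -103/18*369 = -4223/2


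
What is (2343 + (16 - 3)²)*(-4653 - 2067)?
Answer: -16880640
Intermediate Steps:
(2343 + (16 - 3)²)*(-4653 - 2067) = (2343 + 13²)*(-6720) = (2343 + 169)*(-6720) = 2512*(-6720) = -16880640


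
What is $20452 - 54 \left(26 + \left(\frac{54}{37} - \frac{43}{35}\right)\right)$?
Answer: $\frac{24651014}{1295} \approx 19036.0$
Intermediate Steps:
$20452 - 54 \left(26 + \left(\frac{54}{37} - \frac{43}{35}\right)\right) = 20452 - 54 \left(26 + \frac{299}{1295}\right) = 20452 - \frac{1834326}{1295} = \frac{24651014}{1295}$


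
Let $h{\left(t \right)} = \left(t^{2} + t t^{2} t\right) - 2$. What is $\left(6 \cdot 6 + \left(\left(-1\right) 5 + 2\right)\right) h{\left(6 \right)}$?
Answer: $43890$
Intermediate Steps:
$h{\left(t \right)} = -2 + t^{2} + t^{4}$ ($h{\left(t \right)} = \left(t^{2} + t^{3} t\right) - 2 = \left(t^{2} + t^{4}\right) - 2 = -2 + t^{2} + t^{4}$)
$\left(6 \cdot 6 + \left(\left(-1\right) 5 + 2\right)\right) h{\left(6 \right)} = \left(6 \cdot 6 + \left(\left(-1\right) 5 + 2\right)\right) \left(-2 + 6^{2} + 6^{4}\right) = \left(36 + \left(-5 + 2\right)\right) \left(-2 + 36 + 1296\right) = \left(36 - 3\right) 1330 = 33 \cdot 1330 = 43890$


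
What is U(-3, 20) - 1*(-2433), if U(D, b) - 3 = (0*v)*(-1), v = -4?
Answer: 2436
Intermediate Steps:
U(D, b) = 3 (U(D, b) = 3 + (0*(-4))*(-1) = 3 + 0*(-1) = 3 + 0 = 3)
U(-3, 20) - 1*(-2433) = 3 - 1*(-2433) = 3 + 2433 = 2436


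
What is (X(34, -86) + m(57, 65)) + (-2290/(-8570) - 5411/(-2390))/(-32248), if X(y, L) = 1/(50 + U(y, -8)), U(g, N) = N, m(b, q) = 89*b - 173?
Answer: 6796713851801243/1387077741840 ≈ 4900.0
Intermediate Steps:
m(b, q) = -173 + 89*b
X(y, L) = 1/42 (X(y, L) = 1/(50 - 8) = 1/42)
(X(34, -86) + m(57, 65)) + (-2290/(-8570) - 5411/(-2390))/(-32248) = (1/42 + (-173 + 89*57)) + (-2290/(-8570) - 5411/(-2390))/(-32248) = (1/42 + (-173 + 5073)) + (-2290*(-1/8570) - 5411*(-1/2390))*(-1/32248) = (1/42 + 4900) + (229/857 + 5411/2390)*(-1/32248) = 205801/42 + (5184537/2048230)*(-1/32248) = 205801/42 - 5184537/66051321040 = 6796713851801243/1387077741840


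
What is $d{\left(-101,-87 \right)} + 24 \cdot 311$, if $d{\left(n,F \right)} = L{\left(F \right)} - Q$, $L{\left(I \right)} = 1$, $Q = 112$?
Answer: $7353$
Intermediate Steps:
$d{\left(n,F \right)} = -111$ ($d{\left(n,F \right)} = 1 - 112 = -111$)
$d{\left(-101,-87 \right)} + 24 \cdot 311 = -111 + 24 \cdot 311 = -111 + 7464 = 7353$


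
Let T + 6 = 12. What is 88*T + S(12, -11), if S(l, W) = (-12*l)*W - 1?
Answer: 2111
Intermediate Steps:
T = 6 (T = -6 + 12 = 6)
S(l, W) = -1 - 12*W*l (S(l, W) = -12*W*l - 1 = -1 - 12*W*l)
88*T + S(12, -11) = 88*6 + (-1 - 12*(-11)*12) = 528 + (-1 + 1584) = 528 + 1583 = 2111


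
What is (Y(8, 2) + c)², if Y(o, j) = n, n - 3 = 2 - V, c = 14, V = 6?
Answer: 169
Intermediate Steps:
n = -1 (n = 3 + (2 - 1*6) = 3 + (2 - 6) = 3 - 4 = -1)
Y(o, j) = -1
(Y(8, 2) + c)² = (-1 + 14)² = 13² = 169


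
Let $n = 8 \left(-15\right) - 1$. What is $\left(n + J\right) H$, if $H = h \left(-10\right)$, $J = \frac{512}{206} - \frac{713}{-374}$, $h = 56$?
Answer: $\frac{1257754120}{19261} \approx 65301.0$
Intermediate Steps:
$n = -121$ ($n = -120 - 1 = -121$)
$J = \frac{169183}{38522}$ ($J = 512 \cdot \frac{1}{206} - - \frac{713}{374} = \frac{256}{103} + \frac{713}{374} = \frac{169183}{38522} \approx 4.3919$)
$H = -560$ ($H = 56 \left(-10\right) = -560$)
$\left(n + J\right) H = \left(-121 + \frac{169183}{38522}\right) \left(-560\right) = \left(- \frac{4491979}{38522}\right) \left(-560\right) = \frac{1257754120}{19261}$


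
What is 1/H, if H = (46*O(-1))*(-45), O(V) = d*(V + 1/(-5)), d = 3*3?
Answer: 1/22356 ≈ 4.4731e-5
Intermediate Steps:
d = 9
O(V) = -9/5 + 9*V (O(V) = 9*(V + 1/(-5)) = 9*(V - 1/5) = 9*(-1/5 + V) = -9/5 + 9*V)
H = 22356 (H = (46*(-9/5 + 9*(-1)))*(-45) = (46*(-9/5 - 9))*(-45) = (46*(-54/5))*(-45) = -2484/5*(-45) = 22356)
1/H = 1/22356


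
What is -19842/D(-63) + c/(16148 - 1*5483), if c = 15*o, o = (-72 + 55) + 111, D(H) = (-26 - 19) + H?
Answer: 29049/158 ≈ 183.85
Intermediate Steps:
D(H) = -45 + H
o = 94 (o = -17 + 111 = 94)
c = 1410 (c = 15*94 = 1410)
-19842/D(-63) + c/(16148 - 1*5483) = -19842/(-45 - 63) + 1410/(16148 - 1*5483) = -19842/(-108) + 1410/(16148 - 5483) = -19842*(-1/108) + 1410/10665 = 3307/18 + 1410*(1/10665) = 3307/18 + 94/711 = 29049/158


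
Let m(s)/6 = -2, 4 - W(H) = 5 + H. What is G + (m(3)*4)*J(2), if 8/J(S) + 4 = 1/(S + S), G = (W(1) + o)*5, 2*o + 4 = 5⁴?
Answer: 16449/10 ≈ 1644.9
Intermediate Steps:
W(H) = -1 - H (W(H) = 4 - (5 + H) = 4 + (-5 - H) = -1 - H)
o = 621/2 (o = -2 + (½)*5⁴ = -2 + (½)*625 = -2 + 625/2 = 621/2 ≈ 310.50)
m(s) = -12 (m(s) = 6*(-2) = -12)
G = 3085/2 (G = ((-1 - 1*1) + 621/2)*5 = ((-1 - 1) + 621/2)*5 = (-2 + 621/2)*5 = (617/2)*5 = 3085/2 ≈ 1542.5)
J(S) = 8/(-4 + 1/(2*S)) (J(S) = 8/(-4 + 1/(S + S)) = 8/(-4 + 1/(2*S)))
G + (m(3)*4)*J(2) = 3085/2 + (-12*4)*(-16*2/(-1 + 8*2)) = 3085/2 - (-768)*2/(-1 + 16) = 3085/2 - (-768)*2/15 = 3085/2 - 48*(-32/15) = 3085/2 + 512/5 = 16449/10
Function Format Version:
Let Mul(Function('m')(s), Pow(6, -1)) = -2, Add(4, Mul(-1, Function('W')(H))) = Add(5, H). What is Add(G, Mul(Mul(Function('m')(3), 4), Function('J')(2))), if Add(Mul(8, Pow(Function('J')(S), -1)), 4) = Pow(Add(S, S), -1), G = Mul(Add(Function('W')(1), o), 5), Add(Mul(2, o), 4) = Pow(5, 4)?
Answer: Rational(16449, 10) ≈ 1644.9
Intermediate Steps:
Function('W')(H) = Add(-1, Mul(-1, H)) (Function('W')(H) = Add(4, Mul(-1, Add(5, H))) = Add(4, Add(-5, Mul(-1, H))) = Add(-1, Mul(-1, H)))
o = Rational(621, 2) (o = Add(-2, Mul(Rational(1, 2), Pow(5, 4))) = Add(-2, Mul(Rational(1, 2), 625)) = Add(-2, Rational(625, 2)) = Rational(621, 2) ≈ 310.50)
Function('m')(s) = -12 (Function('m')(s) = Mul(6, -2) = -12)
G = Rational(3085, 2) (G = Mul(Add(Add(-1, Mul(-1, 1)), Rational(621, 2)), 5) = Mul(Add(Add(-1, -1), Rational(621, 2)), 5) = Mul(Add(-2, Rational(621, 2)), 5) = Mul(Rational(617, 2), 5) = Rational(3085, 2) ≈ 1542.5)
Function('J')(S) = Mul(8, Pow(Add(-4, Mul(Rational(1, 2), Pow(S, -1))), -1)) (Function('J')(S) = Mul(8, Pow(Add(-4, Pow(Add(S, S), -1)), -1)) = Mul(8, Pow(Add(-4, Pow(Mul(2, S), -1)), -1)) = Mul(8, Pow(Add(-4, Mul(Rational(1, 2), Pow(S, -1))), -1)))
Add(G, Mul(Mul(Function('m')(3), 4), Function('J')(2))) = Add(Rational(3085, 2), Mul(Mul(-12, 4), Mul(-16, 2, Pow(Add(-1, Mul(8, 2)), -1)))) = Add(Rational(3085, 2), Mul(-48, Mul(-16, 2, Pow(Add(-1, 16), -1)))) = Add(Rational(3085, 2), Mul(-48, Mul(-16, 2, Pow(15, -1)))) = Add(Rational(3085, 2), Mul(-48, Mul(-16, 2, Rational(1, 15)))) = Add(Rational(3085, 2), Mul(-48, Rational(-32, 15))) = Add(Rational(3085, 2), Rational(512, 5)) = Rational(16449, 10)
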